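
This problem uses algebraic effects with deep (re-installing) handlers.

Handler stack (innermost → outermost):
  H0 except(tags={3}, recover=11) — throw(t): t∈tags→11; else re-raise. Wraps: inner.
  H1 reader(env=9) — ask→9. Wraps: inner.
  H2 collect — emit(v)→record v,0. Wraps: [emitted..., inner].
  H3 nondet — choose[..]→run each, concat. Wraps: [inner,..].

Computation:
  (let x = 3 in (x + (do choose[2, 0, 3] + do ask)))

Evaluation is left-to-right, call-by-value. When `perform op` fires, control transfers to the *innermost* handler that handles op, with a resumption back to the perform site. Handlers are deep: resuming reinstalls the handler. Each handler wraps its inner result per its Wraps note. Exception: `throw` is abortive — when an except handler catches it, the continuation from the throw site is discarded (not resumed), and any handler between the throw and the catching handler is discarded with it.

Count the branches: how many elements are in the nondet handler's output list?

Answer: 3

Working:
choose[2, 0, 3] @ H3
  branch[0] choose=2:
    ask @ H1 ⇒ 9
    H0 returns 14
    H1 returns 14
    H2 returns [14]
    H3 returns [[14]]
  branch[1] choose=0:
    ask @ H1 ⇒ 9
    H0 returns 12
    H1 returns 12
    H2 returns [12]
    H3 returns [[12]]
  branch[2] choose=3:
    ask @ H1 ⇒ 9
    H0 returns 15
    H1 returns 15
    H2 returns [15]
    H3 returns [[15]]
= [[14], [12], [15]]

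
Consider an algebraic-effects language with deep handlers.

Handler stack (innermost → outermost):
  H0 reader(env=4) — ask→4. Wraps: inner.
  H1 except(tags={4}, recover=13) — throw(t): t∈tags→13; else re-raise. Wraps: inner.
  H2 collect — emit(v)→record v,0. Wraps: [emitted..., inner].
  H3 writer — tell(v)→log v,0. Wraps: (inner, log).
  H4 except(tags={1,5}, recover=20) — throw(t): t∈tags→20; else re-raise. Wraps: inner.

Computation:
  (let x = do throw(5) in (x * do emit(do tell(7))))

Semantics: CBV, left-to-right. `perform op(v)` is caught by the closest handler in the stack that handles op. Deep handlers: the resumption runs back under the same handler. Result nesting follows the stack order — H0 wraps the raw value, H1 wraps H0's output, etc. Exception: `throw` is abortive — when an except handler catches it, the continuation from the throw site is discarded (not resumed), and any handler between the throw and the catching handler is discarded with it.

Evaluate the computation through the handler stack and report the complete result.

Answer: 20

Working:
throw(5) @ H1 re-raised
throw(5) @ H4 caught ⇒ 20
= 20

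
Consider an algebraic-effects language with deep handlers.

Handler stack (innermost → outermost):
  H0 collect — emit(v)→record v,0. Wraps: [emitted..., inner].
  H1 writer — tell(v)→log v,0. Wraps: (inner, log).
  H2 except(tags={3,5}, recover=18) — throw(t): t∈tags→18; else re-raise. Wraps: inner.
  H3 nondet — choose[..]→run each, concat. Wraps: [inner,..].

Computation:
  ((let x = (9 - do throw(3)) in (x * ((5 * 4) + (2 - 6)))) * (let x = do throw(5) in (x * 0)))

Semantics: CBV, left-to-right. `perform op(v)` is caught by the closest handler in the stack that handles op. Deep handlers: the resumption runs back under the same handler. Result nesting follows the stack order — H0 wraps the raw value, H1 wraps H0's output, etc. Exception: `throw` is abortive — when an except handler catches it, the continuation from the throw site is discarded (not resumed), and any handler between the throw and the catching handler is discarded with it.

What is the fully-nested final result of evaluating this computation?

Working:
throw(3) @ H2 caught ⇒ 18
H3 returns [18]
= [18]

Answer: [18]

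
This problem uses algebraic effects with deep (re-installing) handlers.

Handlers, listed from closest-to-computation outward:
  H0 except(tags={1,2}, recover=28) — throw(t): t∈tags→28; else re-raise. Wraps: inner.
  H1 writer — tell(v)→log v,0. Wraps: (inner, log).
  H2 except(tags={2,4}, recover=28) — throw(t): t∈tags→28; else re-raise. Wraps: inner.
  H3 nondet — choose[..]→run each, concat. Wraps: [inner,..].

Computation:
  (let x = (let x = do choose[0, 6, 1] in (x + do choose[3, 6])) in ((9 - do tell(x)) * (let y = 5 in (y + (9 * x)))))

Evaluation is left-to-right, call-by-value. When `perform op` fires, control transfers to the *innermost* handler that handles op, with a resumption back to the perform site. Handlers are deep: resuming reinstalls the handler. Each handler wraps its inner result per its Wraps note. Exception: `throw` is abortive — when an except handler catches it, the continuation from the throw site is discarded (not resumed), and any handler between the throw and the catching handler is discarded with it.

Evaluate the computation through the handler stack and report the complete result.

Working:
choose[0, 6, 1] @ H3
  branch[0] choose=0:
    choose[3, 6] @ H3
      branch[0] choose=3:
        tell(3) @ H1 ⇒ log+=3
        H0 returns 288
        H1 returns (288, (3))
        H2 returns (288, (3))
        H3 returns [(288, (3))]
      branch[1] choose=6:
        tell(6) @ H1 ⇒ log+=6
        H0 returns 531
        H1 returns (531, (6))
        H2 returns (531, (6))
        H3 returns [(531, (6))]
  branch[1] choose=6:
    choose[3, 6] @ H3
      branch[0] choose=3:
        tell(9) @ H1 ⇒ log+=9
        H0 returns 774
        H1 returns (774, (9))
        H2 returns (774, (9))
        H3 returns [(774, (9))]
      branch[1] choose=6:
        tell(12) @ H1 ⇒ log+=12
        H0 returns 1017
        H1 returns (1017, (12))
        H2 returns (1017, (12))
        H3 returns [(1017, (12))]
  branch[2] choose=1:
    choose[3, 6] @ H3
      branch[0] choose=3:
        tell(4) @ H1 ⇒ log+=4
        H0 returns 369
        H1 returns (369, (4))
        H2 returns (369, (4))
        H3 returns [(369, (4))]
      branch[1] choose=6:
        tell(7) @ H1 ⇒ log+=7
        H0 returns 612
        H1 returns (612, (7))
        H2 returns (612, (7))
        H3 returns [(612, (7))]
= [(288, (3)), (531, (6)), (774, (9)), (1017, (12)), (369, (4)), (612, (7))]

Answer: [(288, (3)), (531, (6)), (774, (9)), (1017, (12)), (369, (4)), (612, (7))]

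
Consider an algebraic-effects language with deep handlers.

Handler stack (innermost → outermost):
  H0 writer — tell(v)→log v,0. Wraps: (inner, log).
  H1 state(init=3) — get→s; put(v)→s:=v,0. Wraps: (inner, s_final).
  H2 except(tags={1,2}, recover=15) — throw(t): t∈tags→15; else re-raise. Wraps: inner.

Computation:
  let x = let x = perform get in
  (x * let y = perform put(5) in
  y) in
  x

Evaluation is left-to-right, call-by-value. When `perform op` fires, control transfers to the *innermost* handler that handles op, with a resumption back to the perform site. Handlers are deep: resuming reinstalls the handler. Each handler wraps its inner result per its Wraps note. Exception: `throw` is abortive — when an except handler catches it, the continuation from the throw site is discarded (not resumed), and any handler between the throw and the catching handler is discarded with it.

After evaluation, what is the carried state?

Evaluation trace:
get @ H1 ⇒ 3
put(5) @ H1 ⇒ s:=5
H0 returns (0, ())
H1 returns ((0, ()), 5)
H2 returns ((0, ()), 5)
= ((0, ()), 5)

Answer: 5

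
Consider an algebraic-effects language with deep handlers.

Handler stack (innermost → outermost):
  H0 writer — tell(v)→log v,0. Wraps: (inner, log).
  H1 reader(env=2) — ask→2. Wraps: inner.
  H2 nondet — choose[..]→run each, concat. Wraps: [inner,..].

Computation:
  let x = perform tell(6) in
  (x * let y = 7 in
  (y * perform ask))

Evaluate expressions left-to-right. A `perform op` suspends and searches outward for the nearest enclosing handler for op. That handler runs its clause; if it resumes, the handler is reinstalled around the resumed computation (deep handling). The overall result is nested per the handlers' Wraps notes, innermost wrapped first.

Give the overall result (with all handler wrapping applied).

Working:
tell(6) @ H0 ⇒ log+=6
ask @ H1 ⇒ 2
H0 returns (0, (6))
H1 returns (0, (6))
H2 returns [(0, (6))]
= [(0, (6))]

Answer: [(0, (6))]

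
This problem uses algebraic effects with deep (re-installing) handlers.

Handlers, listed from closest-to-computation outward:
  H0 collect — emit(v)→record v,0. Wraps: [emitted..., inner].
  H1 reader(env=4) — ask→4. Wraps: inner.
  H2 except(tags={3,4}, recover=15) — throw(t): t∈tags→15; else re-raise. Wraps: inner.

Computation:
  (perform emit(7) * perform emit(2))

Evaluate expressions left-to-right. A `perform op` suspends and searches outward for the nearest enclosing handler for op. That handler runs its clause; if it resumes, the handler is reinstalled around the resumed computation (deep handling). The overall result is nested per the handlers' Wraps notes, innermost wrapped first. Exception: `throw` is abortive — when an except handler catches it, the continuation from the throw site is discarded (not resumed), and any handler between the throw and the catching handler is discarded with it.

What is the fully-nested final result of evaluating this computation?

Answer: [7, 2, 0]

Evaluation trace:
emit(7) @ H0 ⇒ out+=7
emit(2) @ H0 ⇒ out+=2
H0 returns [7, 2, 0]
H1 returns [7, 2, 0]
H2 returns [7, 2, 0]
= [7, 2, 0]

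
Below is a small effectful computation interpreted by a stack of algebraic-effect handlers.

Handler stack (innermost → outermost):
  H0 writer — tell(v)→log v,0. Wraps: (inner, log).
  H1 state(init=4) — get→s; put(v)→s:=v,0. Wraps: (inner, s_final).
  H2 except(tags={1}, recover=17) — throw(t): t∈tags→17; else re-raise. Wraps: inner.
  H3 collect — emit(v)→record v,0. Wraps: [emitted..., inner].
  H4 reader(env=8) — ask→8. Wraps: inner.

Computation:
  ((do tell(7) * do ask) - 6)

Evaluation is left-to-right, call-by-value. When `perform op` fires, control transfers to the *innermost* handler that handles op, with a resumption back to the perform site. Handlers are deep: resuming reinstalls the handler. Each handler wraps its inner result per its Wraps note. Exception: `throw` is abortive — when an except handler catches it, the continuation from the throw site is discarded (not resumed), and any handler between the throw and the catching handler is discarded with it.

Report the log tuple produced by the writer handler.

Step-by-step:
tell(7) @ H0 ⇒ log+=7
ask @ H4 ⇒ 8
H0 returns (-6, (7))
H1 returns ((-6, (7)), 4)
H2 returns ((-6, (7)), 4)
H3 returns [((-6, (7)), 4)]
H4 returns [((-6, (7)), 4)]
= [((-6, (7)), 4)]

Answer: (7)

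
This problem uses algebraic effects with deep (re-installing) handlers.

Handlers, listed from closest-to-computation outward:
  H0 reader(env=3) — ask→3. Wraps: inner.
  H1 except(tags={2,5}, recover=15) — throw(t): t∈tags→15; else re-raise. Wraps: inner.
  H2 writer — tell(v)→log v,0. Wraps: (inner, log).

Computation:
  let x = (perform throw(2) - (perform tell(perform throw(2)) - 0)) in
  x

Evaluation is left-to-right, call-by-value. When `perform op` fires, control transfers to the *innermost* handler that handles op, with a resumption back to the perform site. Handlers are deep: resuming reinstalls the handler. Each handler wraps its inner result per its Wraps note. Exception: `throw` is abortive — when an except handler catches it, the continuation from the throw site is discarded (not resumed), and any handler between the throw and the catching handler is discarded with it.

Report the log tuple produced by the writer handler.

Evaluation trace:
throw(2) @ H1 caught ⇒ 15
H2 returns (15, ())
= (15, ())

Answer: ()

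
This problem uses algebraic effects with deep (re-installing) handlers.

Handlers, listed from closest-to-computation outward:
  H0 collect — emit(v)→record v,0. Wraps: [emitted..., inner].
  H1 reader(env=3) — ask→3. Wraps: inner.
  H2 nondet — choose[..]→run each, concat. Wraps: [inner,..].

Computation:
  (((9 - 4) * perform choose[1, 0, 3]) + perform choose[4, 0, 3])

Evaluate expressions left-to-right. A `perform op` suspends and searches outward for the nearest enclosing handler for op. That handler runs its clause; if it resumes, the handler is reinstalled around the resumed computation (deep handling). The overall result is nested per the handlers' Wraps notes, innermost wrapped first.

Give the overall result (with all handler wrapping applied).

Answer: [[9], [5], [8], [4], [0], [3], [19], [15], [18]]

Working:
choose[1, 0, 3] @ H2
  branch[0] choose=1:
    choose[4, 0, 3] @ H2
      branch[0] choose=4:
        H0 returns [9]
        H1 returns [9]
        H2 returns [[9]]
      branch[1] choose=0:
        H0 returns [5]
        H1 returns [5]
        H2 returns [[5]]
      branch[2] choose=3:
        H0 returns [8]
        H1 returns [8]
        H2 returns [[8]]
  branch[1] choose=0:
    choose[4, 0, 3] @ H2
      branch[0] choose=4:
        H0 returns [4]
        H1 returns [4]
        H2 returns [[4]]
      branch[1] choose=0:
        H0 returns [0]
        H1 returns [0]
        H2 returns [[0]]
      branch[2] choose=3:
        H0 returns [3]
        H1 returns [3]
        H2 returns [[3]]
  branch[2] choose=3:
    choose[4, 0, 3] @ H2
      branch[0] choose=4:
        H0 returns [19]
        H1 returns [19]
        H2 returns [[19]]
      branch[1] choose=0:
        H0 returns [15]
        H1 returns [15]
        H2 returns [[15]]
      branch[2] choose=3:
        H0 returns [18]
        H1 returns [18]
        H2 returns [[18]]
= [[9], [5], [8], [4], [0], [3], [19], [15], [18]]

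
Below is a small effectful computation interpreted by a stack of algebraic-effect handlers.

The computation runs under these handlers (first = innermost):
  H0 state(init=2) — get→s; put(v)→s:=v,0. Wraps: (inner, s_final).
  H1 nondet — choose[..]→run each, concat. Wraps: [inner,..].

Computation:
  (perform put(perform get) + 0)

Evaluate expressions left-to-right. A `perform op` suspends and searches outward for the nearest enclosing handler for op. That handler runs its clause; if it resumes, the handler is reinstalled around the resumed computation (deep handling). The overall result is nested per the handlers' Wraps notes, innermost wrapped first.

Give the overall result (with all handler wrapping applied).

Answer: [(0, 2)]

Evaluation trace:
get @ H0 ⇒ 2
put(2) @ H0 ⇒ s:=2
H0 returns (0, 2)
H1 returns [(0, 2)]
= [(0, 2)]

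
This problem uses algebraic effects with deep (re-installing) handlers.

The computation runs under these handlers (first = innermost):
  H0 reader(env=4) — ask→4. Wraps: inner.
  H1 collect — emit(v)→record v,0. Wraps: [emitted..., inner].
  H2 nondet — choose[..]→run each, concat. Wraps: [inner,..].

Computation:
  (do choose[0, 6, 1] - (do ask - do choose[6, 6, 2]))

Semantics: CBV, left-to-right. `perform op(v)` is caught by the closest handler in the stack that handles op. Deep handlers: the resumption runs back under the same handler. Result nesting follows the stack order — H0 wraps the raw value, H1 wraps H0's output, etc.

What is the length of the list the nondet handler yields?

Answer: 9

Working:
choose[0, 6, 1] @ H2
  branch[0] choose=0:
    ask @ H0 ⇒ 4
    choose[6, 6, 2] @ H2
      branch[0] choose=6:
        H0 returns 2
        H1 returns [2]
        H2 returns [[2]]
      branch[1] choose=6:
        H0 returns 2
        H1 returns [2]
        H2 returns [[2]]
      branch[2] choose=2:
        H0 returns -2
        H1 returns [-2]
        H2 returns [[-2]]
  branch[1] choose=6:
    ask @ H0 ⇒ 4
    choose[6, 6, 2] @ H2
      branch[0] choose=6:
        H0 returns 8
        H1 returns [8]
        H2 returns [[8]]
      branch[1] choose=6:
        H0 returns 8
        H1 returns [8]
        H2 returns [[8]]
      branch[2] choose=2:
        H0 returns 4
        H1 returns [4]
        H2 returns [[4]]
  branch[2] choose=1:
    ask @ H0 ⇒ 4
    choose[6, 6, 2] @ H2
      branch[0] choose=6:
        H0 returns 3
        H1 returns [3]
        H2 returns [[3]]
      branch[1] choose=6:
        H0 returns 3
        H1 returns [3]
        H2 returns [[3]]
      branch[2] choose=2:
        H0 returns -1
        H1 returns [-1]
        H2 returns [[-1]]
= [[2], [2], [-2], [8], [8], [4], [3], [3], [-1]]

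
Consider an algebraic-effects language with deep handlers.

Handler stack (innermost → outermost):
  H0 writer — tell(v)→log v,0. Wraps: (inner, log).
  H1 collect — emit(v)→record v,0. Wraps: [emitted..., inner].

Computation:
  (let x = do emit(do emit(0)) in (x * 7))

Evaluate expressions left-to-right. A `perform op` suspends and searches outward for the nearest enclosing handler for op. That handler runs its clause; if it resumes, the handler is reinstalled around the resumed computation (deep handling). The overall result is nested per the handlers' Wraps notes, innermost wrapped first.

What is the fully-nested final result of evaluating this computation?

Working:
emit(0) @ H1 ⇒ out+=0
emit(0) @ H1 ⇒ out+=0
H0 returns (0, ())
H1 returns [0, 0, (0, ())]
= [0, 0, (0, ())]

Answer: [0, 0, (0, ())]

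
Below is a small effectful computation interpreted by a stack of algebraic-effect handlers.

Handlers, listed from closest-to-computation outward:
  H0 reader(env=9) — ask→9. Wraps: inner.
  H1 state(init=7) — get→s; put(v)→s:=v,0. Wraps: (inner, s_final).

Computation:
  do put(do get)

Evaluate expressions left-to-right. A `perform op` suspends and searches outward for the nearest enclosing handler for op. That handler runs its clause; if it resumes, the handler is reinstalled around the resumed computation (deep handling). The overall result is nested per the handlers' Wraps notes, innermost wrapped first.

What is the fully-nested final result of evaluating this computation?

Step-by-step:
get @ H1 ⇒ 7
put(7) @ H1 ⇒ s:=7
H0 returns 0
H1 returns (0, 7)
= (0, 7)

Answer: (0, 7)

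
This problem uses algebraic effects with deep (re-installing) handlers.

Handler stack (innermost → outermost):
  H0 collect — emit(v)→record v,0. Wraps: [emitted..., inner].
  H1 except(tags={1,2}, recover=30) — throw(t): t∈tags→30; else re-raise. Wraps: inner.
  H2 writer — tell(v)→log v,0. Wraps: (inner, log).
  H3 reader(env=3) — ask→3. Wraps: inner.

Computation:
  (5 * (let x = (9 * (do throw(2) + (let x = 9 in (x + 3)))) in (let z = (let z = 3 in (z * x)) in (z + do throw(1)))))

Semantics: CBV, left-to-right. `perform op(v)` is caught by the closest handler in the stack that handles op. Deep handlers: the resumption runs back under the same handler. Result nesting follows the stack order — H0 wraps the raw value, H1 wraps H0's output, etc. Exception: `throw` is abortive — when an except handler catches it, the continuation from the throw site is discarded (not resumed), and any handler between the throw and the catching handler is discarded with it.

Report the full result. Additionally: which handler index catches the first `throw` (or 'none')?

Answer: (30, ()) ; first throw caught by: H1

Step-by-step:
throw(2) @ H1 caught ⇒ 30
H2 returns (30, ())
H3 returns (30, ())
= (30, ())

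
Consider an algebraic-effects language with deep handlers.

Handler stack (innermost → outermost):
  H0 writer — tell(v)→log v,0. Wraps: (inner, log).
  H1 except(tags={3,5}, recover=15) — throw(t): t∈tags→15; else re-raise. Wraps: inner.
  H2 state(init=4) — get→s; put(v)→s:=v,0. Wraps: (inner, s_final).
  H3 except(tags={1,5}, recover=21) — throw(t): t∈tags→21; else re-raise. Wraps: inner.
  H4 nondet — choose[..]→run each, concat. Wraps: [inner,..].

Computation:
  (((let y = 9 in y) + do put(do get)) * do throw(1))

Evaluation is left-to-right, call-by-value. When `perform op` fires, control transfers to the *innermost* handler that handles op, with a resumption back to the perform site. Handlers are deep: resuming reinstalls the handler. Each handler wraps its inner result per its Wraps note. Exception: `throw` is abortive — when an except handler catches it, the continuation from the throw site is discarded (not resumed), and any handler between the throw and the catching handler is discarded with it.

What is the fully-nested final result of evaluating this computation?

Step-by-step:
get @ H2 ⇒ 4
put(4) @ H2 ⇒ s:=4
throw(1) @ H1 re-raised
throw(1) @ H3 caught ⇒ 21
H4 returns [21]
= [21]

Answer: [21]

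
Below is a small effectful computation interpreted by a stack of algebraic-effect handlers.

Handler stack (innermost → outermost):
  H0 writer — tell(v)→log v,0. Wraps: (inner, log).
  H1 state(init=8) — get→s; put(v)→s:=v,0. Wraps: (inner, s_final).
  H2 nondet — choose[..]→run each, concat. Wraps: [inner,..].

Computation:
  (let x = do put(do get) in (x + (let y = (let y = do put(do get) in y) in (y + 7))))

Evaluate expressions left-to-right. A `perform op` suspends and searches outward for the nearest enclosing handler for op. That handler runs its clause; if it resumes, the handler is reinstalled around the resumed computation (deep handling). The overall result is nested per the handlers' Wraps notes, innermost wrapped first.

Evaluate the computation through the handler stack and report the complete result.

Answer: [((7, ()), 8)]

Step-by-step:
get @ H1 ⇒ 8
put(8) @ H1 ⇒ s:=8
get @ H1 ⇒ 8
put(8) @ H1 ⇒ s:=8
H0 returns (7, ())
H1 returns ((7, ()), 8)
H2 returns [((7, ()), 8)]
= [((7, ()), 8)]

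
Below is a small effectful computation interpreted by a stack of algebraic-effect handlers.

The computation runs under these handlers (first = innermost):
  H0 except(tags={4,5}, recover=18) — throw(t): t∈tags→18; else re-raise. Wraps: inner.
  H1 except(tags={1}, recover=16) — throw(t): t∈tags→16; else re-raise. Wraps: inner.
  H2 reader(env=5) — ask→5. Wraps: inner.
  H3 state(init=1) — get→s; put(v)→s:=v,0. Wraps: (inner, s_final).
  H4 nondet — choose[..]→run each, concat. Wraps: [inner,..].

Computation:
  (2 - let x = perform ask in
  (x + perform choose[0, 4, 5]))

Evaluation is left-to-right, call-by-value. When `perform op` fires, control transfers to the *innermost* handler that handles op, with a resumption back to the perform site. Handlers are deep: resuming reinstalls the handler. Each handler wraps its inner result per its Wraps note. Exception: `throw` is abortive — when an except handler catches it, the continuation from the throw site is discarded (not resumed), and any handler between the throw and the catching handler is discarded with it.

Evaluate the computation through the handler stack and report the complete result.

Working:
ask @ H2 ⇒ 5
choose[0, 4, 5] @ H4
  branch[0] choose=0:
    H0 returns -3
    H1 returns -3
    H2 returns -3
    H3 returns (-3, 1)
    H4 returns [(-3, 1)]
  branch[1] choose=4:
    H0 returns -7
    H1 returns -7
    H2 returns -7
    H3 returns (-7, 1)
    H4 returns [(-7, 1)]
  branch[2] choose=5:
    H0 returns -8
    H1 returns -8
    H2 returns -8
    H3 returns (-8, 1)
    H4 returns [(-8, 1)]
= [(-3, 1), (-7, 1), (-8, 1)]

Answer: [(-3, 1), (-7, 1), (-8, 1)]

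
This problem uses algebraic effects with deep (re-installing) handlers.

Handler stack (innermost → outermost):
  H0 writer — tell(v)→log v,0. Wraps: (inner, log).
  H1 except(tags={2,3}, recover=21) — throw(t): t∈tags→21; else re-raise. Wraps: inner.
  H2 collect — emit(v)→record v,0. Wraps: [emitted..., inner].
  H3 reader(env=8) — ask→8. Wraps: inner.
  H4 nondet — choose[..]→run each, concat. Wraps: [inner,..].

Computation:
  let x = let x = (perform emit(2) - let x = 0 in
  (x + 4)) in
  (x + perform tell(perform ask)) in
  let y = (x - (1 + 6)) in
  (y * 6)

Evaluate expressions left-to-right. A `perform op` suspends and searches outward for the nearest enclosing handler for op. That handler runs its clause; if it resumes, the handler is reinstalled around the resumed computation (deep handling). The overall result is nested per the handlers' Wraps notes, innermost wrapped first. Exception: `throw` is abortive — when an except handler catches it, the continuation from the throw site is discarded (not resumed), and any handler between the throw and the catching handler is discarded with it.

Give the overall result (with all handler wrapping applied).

Answer: [[2, (-66, (8))]]

Step-by-step:
emit(2) @ H2 ⇒ out+=2
ask @ H3 ⇒ 8
tell(8) @ H0 ⇒ log+=8
H0 returns (-66, (8))
H1 returns (-66, (8))
H2 returns [2, (-66, (8))]
H3 returns [2, (-66, (8))]
H4 returns [[2, (-66, (8))]]
= [[2, (-66, (8))]]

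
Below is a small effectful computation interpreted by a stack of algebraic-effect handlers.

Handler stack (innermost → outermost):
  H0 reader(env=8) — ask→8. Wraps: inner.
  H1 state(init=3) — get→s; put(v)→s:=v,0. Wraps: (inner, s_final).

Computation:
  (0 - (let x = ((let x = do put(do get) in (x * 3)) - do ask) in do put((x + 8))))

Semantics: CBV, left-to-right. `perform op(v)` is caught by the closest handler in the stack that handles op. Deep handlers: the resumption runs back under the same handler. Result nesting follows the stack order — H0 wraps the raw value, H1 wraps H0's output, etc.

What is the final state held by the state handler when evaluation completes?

Evaluation trace:
get @ H1 ⇒ 3
put(3) @ H1 ⇒ s:=3
ask @ H0 ⇒ 8
put(0) @ H1 ⇒ s:=0
H0 returns 0
H1 returns (0, 0)
= (0, 0)

Answer: 0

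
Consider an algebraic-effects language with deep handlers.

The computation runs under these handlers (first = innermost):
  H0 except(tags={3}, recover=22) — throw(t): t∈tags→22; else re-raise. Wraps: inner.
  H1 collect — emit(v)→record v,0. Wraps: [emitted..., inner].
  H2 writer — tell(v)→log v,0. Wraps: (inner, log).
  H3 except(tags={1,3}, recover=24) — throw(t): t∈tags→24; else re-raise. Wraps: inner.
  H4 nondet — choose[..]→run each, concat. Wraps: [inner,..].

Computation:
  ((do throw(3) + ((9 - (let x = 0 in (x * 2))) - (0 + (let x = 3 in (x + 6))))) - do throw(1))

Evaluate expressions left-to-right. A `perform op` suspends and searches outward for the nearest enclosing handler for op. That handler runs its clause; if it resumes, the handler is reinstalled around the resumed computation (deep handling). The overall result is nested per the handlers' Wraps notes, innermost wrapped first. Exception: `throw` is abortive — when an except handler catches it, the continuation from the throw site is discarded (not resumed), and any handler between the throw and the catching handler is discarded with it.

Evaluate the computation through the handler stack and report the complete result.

Evaluation trace:
throw(3) @ H0 caught ⇒ 22
H1 returns [22]
H2 returns ([22], ())
H3 returns ([22], ())
H4 returns [([22], ())]
= [([22], ())]

Answer: [([22], ())]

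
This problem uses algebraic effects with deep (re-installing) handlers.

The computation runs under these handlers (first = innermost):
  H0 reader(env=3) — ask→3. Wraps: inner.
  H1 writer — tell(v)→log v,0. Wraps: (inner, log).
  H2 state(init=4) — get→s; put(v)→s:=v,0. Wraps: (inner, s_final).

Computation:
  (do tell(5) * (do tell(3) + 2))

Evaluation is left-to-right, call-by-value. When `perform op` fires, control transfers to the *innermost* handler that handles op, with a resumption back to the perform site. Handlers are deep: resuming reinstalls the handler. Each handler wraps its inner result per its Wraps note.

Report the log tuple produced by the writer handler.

Answer: (5, 3)

Step-by-step:
tell(5) @ H1 ⇒ log+=5
tell(3) @ H1 ⇒ log+=3
H0 returns 0
H1 returns (0, (5, 3))
H2 returns ((0, (5, 3)), 4)
= ((0, (5, 3)), 4)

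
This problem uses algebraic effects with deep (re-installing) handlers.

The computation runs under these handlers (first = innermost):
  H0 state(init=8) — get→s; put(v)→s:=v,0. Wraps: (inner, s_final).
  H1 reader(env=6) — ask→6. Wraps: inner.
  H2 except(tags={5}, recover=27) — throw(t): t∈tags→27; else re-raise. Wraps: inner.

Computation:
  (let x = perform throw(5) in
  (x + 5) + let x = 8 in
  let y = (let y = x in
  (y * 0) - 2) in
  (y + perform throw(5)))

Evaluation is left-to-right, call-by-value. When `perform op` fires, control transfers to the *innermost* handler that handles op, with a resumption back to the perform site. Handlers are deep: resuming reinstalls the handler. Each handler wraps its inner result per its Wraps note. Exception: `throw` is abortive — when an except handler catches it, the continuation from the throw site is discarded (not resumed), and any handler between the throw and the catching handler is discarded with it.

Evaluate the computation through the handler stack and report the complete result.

Evaluation trace:
throw(5) @ H2 caught ⇒ 27
= 27

Answer: 27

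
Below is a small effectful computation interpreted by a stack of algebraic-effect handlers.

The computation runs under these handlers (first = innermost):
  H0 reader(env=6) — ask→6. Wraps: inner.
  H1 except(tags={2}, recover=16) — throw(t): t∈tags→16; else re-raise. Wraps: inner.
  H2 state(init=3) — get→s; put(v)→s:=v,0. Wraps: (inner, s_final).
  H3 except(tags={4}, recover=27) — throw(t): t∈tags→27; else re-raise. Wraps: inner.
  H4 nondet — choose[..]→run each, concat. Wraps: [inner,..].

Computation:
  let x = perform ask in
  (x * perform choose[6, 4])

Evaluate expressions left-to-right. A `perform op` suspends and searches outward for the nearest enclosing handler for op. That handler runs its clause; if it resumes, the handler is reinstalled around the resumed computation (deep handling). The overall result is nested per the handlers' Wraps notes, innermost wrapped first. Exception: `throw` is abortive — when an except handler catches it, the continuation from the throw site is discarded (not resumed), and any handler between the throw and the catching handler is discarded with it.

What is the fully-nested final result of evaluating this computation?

Answer: [(36, 3), (24, 3)]

Working:
ask @ H0 ⇒ 6
choose[6, 4] @ H4
  branch[0] choose=6:
    H0 returns 36
    H1 returns 36
    H2 returns (36, 3)
    H3 returns (36, 3)
    H4 returns [(36, 3)]
  branch[1] choose=4:
    H0 returns 24
    H1 returns 24
    H2 returns (24, 3)
    H3 returns (24, 3)
    H4 returns [(24, 3)]
= [(36, 3), (24, 3)]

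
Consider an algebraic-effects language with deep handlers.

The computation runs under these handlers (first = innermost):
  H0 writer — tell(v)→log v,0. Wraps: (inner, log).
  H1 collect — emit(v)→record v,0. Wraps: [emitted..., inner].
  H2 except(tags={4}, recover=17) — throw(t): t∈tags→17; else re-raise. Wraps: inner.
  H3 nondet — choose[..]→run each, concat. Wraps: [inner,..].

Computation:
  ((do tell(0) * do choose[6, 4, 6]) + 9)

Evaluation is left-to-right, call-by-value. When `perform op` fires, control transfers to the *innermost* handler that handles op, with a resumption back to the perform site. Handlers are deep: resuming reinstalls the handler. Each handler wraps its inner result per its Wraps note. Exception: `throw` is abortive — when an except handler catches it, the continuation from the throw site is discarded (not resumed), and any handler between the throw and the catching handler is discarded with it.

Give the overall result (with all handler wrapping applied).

Answer: [[(9, (0))], [(9, (0))], [(9, (0))]]

Working:
tell(0) @ H0 ⇒ log+=0
choose[6, 4, 6] @ H3
  branch[0] choose=6:
    H0 returns (9, (0))
    H1 returns [(9, (0))]
    H2 returns [(9, (0))]
    H3 returns [[(9, (0))]]
  branch[1] choose=4:
    H0 returns (9, (0))
    H1 returns [(9, (0))]
    H2 returns [(9, (0))]
    H3 returns [[(9, (0))]]
  branch[2] choose=6:
    H0 returns (9, (0))
    H1 returns [(9, (0))]
    H2 returns [(9, (0))]
    H3 returns [[(9, (0))]]
= [[(9, (0))], [(9, (0))], [(9, (0))]]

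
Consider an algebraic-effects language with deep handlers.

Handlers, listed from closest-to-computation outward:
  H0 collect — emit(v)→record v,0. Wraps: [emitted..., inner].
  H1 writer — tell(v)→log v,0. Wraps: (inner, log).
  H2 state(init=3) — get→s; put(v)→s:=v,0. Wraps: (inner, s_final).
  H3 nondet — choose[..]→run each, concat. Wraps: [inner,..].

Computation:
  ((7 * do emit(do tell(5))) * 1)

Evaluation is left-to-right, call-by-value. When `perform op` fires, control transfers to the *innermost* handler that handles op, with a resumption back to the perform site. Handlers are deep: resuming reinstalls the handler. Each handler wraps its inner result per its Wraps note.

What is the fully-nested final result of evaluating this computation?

Answer: [(([0, 0], (5)), 3)]

Evaluation trace:
tell(5) @ H1 ⇒ log+=5
emit(0) @ H0 ⇒ out+=0
H0 returns [0, 0]
H1 returns ([0, 0], (5))
H2 returns (([0, 0], (5)), 3)
H3 returns [(([0, 0], (5)), 3)]
= [(([0, 0], (5)), 3)]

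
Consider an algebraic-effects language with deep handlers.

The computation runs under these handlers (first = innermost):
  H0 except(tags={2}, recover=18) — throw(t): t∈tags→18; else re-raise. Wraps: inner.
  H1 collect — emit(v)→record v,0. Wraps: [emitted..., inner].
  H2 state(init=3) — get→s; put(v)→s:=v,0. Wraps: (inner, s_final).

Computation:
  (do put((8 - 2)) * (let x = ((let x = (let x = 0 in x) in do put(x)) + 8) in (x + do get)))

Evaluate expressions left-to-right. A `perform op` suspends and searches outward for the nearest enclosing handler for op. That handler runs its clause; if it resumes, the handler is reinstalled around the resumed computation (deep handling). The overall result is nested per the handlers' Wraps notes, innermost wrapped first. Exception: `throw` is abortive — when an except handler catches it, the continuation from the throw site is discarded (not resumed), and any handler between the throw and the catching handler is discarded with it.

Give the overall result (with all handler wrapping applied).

Step-by-step:
put(6) @ H2 ⇒ s:=6
put(0) @ H2 ⇒ s:=0
get @ H2 ⇒ 0
H0 returns 0
H1 returns [0]
H2 returns ([0], 0)
= ([0], 0)

Answer: ([0], 0)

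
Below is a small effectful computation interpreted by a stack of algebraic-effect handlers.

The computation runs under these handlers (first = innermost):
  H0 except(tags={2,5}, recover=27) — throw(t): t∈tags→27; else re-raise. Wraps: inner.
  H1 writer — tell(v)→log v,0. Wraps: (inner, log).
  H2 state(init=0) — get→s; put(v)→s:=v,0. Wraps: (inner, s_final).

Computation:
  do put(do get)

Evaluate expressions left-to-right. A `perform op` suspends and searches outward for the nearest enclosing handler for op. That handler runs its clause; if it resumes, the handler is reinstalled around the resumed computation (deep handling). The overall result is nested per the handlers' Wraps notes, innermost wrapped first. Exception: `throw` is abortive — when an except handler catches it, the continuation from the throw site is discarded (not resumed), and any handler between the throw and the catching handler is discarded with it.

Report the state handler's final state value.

Answer: 0

Step-by-step:
get @ H2 ⇒ 0
put(0) @ H2 ⇒ s:=0
H0 returns 0
H1 returns (0, ())
H2 returns ((0, ()), 0)
= ((0, ()), 0)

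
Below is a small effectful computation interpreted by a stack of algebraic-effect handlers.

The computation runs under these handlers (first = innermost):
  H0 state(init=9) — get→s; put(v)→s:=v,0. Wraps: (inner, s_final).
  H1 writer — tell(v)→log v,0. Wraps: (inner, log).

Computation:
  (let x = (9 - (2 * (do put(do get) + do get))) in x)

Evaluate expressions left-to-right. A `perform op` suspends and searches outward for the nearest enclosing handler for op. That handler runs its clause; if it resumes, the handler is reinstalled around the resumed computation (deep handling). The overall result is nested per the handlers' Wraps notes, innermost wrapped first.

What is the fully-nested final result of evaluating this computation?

Answer: ((-9, 9), ())

Evaluation trace:
get @ H0 ⇒ 9
put(9) @ H0 ⇒ s:=9
get @ H0 ⇒ 9
H0 returns (-9, 9)
H1 returns ((-9, 9), ())
= ((-9, 9), ())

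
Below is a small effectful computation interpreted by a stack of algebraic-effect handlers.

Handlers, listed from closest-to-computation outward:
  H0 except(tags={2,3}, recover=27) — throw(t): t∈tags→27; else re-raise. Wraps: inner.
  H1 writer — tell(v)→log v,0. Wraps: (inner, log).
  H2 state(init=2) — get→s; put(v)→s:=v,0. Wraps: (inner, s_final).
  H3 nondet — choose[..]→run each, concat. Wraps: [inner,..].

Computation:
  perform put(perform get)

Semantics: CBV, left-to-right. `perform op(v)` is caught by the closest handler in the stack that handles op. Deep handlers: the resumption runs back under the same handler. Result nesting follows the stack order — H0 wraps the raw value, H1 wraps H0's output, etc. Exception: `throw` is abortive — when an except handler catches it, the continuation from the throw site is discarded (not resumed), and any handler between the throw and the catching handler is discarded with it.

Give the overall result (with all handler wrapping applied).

Answer: [((0, ()), 2)]

Evaluation trace:
get @ H2 ⇒ 2
put(2) @ H2 ⇒ s:=2
H0 returns 0
H1 returns (0, ())
H2 returns ((0, ()), 2)
H3 returns [((0, ()), 2)]
= [((0, ()), 2)]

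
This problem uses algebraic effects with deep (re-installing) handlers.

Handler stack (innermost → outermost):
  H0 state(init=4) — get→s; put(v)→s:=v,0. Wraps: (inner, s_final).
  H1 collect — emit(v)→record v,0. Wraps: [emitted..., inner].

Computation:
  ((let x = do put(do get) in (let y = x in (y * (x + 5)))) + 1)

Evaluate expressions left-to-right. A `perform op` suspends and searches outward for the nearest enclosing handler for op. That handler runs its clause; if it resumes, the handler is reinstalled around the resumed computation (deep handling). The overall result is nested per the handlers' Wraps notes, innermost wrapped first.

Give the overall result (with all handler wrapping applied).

Answer: [(1, 4)]

Working:
get @ H0 ⇒ 4
put(4) @ H0 ⇒ s:=4
H0 returns (1, 4)
H1 returns [(1, 4)]
= [(1, 4)]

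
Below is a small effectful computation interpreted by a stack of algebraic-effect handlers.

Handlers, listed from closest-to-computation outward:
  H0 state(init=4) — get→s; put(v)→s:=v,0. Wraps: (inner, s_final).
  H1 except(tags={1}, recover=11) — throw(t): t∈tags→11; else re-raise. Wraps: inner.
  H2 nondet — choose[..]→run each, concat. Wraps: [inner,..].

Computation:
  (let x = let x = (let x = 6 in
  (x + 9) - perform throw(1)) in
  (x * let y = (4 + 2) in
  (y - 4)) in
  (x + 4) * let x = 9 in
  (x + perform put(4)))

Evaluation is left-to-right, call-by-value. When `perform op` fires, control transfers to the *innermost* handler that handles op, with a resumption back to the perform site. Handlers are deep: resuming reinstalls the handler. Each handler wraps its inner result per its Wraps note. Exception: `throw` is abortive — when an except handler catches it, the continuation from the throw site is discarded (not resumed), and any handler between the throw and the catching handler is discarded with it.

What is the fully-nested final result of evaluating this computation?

Answer: [11]

Step-by-step:
throw(1) @ H1 caught ⇒ 11
H2 returns [11]
= [11]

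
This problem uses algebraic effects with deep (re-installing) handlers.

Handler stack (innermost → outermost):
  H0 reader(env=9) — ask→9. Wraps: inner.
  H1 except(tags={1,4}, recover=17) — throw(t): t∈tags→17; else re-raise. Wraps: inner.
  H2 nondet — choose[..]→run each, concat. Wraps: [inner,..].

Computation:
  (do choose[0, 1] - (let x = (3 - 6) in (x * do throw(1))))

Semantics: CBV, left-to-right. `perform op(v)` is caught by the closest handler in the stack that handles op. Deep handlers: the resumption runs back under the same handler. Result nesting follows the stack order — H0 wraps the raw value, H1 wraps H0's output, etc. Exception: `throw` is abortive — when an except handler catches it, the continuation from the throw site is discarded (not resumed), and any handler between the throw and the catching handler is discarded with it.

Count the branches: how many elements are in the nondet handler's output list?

Evaluation trace:
choose[0, 1] @ H2
  branch[0] choose=0:
    throw(1) @ H1 caught ⇒ 17
    H2 returns [17]
  branch[1] choose=1:
    throw(1) @ H1 caught ⇒ 17
    H2 returns [17]
= [17, 17]

Answer: 2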